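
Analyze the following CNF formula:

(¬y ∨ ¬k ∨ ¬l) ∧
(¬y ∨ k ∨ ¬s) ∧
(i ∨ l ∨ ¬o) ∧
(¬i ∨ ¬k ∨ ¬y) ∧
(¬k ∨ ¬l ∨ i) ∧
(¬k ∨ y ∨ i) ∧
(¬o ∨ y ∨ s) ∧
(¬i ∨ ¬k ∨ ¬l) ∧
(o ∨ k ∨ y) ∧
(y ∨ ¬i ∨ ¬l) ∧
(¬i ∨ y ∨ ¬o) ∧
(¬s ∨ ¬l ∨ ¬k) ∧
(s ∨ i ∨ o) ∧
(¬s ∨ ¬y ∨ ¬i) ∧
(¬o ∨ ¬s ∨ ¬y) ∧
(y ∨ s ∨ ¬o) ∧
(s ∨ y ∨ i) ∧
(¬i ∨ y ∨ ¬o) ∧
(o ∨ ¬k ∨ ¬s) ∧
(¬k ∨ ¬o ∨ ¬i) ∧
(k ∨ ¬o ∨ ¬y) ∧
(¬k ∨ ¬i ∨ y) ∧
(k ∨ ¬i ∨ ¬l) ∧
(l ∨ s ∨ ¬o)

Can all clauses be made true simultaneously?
Yes

Yes, the formula is satisfiable.

One satisfying assignment is: s=True, y=False, i=False, k=False, o=True, l=True

Verification: With this assignment, all 24 clauses evaluate to true.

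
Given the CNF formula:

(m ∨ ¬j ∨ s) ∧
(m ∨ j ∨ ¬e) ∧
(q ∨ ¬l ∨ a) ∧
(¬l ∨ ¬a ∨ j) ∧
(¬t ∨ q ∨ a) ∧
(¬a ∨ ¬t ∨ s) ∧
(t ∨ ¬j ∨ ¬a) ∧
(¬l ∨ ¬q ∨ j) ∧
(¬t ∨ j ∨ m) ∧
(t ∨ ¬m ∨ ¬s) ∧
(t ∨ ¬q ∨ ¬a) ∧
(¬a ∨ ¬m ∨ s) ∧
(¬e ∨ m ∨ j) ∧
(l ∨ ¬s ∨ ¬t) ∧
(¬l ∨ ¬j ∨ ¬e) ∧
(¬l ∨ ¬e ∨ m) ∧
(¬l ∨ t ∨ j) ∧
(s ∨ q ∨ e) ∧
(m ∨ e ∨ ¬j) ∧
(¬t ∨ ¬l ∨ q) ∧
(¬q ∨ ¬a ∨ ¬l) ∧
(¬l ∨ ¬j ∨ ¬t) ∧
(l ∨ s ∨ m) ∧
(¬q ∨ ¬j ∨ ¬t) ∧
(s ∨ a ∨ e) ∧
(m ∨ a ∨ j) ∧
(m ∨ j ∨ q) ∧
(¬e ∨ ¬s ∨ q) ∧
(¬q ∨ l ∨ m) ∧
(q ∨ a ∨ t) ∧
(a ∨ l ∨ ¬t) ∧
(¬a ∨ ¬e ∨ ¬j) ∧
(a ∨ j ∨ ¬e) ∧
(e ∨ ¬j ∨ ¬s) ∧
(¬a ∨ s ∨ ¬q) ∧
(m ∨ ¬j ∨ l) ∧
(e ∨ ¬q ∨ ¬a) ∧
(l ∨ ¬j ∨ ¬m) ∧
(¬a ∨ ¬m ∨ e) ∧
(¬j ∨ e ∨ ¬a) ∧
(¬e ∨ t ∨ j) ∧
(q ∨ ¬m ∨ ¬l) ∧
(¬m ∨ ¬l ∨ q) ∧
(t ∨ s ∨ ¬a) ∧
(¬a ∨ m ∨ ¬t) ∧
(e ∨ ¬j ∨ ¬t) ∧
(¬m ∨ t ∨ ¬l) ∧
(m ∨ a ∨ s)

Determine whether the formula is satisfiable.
No

No, the formula is not satisfiable.

No assignment of truth values to the variables can make all 48 clauses true simultaneously.

The formula is UNSAT (unsatisfiable).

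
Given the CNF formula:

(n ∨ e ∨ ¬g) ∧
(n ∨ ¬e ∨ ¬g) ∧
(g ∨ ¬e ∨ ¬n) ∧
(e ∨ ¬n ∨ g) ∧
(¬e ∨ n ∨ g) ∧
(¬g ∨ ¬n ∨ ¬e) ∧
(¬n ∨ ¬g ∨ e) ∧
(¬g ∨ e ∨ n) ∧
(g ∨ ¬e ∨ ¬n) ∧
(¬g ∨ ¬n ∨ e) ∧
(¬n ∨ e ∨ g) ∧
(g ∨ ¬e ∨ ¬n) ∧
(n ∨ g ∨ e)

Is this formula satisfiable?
No

No, the formula is not satisfiable.

No assignment of truth values to the variables can make all 13 clauses true simultaneously.

The formula is UNSAT (unsatisfiable).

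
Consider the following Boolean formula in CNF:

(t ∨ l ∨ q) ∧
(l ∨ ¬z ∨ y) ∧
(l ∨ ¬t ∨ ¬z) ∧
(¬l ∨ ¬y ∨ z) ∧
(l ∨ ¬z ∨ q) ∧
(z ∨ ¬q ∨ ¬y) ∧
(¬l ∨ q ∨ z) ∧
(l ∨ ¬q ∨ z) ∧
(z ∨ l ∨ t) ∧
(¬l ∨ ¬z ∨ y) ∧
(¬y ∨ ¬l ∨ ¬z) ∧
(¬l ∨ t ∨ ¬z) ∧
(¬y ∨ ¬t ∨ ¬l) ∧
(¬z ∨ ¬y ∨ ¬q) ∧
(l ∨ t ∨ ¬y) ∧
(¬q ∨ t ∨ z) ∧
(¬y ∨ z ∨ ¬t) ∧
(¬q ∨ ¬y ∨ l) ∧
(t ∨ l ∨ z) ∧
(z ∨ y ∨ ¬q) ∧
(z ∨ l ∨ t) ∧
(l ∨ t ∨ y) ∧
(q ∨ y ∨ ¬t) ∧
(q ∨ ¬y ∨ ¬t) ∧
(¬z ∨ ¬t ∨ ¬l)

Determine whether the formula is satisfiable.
No

No, the formula is not satisfiable.

No assignment of truth values to the variables can make all 25 clauses true simultaneously.

The formula is UNSAT (unsatisfiable).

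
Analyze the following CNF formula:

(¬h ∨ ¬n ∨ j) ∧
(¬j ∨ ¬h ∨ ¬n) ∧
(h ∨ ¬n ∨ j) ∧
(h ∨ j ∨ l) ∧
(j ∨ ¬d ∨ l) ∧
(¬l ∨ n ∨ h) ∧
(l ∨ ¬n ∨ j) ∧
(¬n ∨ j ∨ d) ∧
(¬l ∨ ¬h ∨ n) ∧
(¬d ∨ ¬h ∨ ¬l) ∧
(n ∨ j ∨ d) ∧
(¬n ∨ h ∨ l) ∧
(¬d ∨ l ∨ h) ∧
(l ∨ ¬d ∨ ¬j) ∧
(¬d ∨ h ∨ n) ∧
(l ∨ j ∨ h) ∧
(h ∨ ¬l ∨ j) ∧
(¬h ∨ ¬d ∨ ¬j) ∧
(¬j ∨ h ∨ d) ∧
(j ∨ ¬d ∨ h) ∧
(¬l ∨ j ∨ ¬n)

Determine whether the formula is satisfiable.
Yes

Yes, the formula is satisfiable.

One satisfying assignment is: n=False, d=False, h=True, l=False, j=True

Verification: With this assignment, all 21 clauses evaluate to true.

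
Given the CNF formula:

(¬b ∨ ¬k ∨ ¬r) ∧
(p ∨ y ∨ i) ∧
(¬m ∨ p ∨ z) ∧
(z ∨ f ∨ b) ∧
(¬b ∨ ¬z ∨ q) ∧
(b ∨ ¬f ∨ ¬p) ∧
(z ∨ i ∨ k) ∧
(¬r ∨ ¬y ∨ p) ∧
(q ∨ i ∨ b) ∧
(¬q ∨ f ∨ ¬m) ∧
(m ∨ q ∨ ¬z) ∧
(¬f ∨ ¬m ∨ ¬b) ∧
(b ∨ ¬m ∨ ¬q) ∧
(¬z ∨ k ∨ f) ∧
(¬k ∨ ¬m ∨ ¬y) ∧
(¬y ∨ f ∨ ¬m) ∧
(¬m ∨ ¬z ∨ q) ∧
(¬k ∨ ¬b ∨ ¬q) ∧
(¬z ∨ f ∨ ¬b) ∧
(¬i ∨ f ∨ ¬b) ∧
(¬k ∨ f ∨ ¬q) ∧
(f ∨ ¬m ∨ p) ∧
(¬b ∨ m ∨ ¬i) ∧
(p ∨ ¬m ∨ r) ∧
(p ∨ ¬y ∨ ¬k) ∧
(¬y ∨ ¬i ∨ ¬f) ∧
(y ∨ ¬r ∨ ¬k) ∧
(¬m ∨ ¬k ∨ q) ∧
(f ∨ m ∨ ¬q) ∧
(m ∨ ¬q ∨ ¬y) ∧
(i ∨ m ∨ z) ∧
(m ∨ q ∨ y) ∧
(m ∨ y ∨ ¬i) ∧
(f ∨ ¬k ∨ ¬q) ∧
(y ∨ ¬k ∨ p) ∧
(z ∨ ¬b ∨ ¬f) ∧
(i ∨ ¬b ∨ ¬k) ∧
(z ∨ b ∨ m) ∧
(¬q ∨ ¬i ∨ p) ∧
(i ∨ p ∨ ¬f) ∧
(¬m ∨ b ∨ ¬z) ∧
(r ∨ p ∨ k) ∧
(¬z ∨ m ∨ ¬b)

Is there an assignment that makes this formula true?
No

No, the formula is not satisfiable.

No assignment of truth values to the variables can make all 43 clauses true simultaneously.

The formula is UNSAT (unsatisfiable).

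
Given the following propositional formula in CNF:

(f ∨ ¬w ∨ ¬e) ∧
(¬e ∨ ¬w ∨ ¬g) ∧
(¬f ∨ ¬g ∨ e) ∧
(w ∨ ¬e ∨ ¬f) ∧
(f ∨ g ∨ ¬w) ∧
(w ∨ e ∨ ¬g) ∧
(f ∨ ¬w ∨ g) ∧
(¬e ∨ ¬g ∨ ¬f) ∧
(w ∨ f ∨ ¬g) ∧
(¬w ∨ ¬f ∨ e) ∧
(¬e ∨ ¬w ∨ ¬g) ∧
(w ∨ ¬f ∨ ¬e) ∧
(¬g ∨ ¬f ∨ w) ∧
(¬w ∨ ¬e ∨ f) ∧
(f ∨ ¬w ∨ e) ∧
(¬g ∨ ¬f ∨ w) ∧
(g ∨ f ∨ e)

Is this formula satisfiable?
Yes

Yes, the formula is satisfiable.

One satisfying assignment is: g=False, w=False, e=False, f=True

Verification: With this assignment, all 17 clauses evaluate to true.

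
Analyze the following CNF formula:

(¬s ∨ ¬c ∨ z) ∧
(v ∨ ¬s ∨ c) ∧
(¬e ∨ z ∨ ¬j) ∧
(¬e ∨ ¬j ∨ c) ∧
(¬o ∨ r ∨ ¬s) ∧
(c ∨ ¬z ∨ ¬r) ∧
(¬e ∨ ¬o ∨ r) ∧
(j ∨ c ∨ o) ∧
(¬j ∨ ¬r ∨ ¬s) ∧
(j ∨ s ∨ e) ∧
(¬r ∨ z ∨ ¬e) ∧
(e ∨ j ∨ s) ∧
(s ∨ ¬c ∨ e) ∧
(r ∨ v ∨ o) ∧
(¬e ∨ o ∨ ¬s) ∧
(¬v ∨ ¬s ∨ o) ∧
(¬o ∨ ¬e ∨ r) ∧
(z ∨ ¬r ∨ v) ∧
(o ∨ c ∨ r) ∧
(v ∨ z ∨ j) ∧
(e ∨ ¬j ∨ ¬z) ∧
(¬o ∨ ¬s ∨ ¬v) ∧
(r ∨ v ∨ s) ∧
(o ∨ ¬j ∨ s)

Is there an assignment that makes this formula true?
Yes

Yes, the formula is satisfiable.

One satisfying assignment is: v=True, r=False, j=True, c=False, s=False, e=False, z=False, o=True

Verification: With this assignment, all 24 clauses evaluate to true.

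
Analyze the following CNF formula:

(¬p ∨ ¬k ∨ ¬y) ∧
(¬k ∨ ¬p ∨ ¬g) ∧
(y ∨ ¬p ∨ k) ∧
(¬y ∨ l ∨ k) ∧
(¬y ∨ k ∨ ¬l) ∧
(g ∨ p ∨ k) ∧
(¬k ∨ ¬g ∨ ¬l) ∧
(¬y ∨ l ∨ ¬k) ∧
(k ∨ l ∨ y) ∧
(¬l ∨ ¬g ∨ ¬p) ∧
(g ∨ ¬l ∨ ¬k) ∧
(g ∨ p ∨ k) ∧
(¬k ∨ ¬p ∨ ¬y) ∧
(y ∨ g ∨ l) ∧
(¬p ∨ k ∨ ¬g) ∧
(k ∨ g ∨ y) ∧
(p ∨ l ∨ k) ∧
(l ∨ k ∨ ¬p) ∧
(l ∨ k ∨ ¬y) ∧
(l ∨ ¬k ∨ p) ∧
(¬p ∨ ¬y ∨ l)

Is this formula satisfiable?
Yes

Yes, the formula is satisfiable.

One satisfying assignment is: l=True, k=False, y=False, g=True, p=False

Verification: With this assignment, all 21 clauses evaluate to true.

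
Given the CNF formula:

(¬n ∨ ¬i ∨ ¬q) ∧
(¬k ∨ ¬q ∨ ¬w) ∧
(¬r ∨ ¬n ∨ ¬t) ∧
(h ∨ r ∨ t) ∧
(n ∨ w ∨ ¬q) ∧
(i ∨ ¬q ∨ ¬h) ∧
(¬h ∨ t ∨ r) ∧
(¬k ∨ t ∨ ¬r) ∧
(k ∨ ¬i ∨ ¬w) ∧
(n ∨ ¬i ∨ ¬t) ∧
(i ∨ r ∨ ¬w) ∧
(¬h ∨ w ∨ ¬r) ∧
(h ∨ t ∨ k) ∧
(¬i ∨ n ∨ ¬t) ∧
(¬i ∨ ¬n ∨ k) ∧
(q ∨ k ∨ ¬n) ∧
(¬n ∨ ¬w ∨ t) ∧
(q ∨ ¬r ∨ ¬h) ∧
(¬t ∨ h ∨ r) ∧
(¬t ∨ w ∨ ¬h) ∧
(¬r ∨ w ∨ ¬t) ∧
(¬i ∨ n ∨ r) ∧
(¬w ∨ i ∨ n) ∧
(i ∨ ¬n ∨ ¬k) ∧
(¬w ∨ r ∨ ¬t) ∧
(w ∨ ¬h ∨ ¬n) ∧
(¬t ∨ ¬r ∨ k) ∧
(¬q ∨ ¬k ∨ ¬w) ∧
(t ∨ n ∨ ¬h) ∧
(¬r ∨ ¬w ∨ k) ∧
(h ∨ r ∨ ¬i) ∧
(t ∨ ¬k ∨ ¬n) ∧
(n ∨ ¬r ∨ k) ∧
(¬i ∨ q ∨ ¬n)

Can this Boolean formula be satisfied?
No

No, the formula is not satisfiable.

No assignment of truth values to the variables can make all 34 clauses true simultaneously.

The formula is UNSAT (unsatisfiable).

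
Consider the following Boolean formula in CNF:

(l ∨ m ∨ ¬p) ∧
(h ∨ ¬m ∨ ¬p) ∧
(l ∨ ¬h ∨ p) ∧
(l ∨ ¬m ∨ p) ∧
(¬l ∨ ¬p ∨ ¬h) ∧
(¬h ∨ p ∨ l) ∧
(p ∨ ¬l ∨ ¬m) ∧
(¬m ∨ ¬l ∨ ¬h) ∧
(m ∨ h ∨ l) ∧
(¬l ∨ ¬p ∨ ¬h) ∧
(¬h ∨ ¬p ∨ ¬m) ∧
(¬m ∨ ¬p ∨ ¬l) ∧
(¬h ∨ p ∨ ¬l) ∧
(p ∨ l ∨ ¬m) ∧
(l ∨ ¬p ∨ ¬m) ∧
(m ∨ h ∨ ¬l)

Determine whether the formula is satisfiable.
No

No, the formula is not satisfiable.

No assignment of truth values to the variables can make all 16 clauses true simultaneously.

The formula is UNSAT (unsatisfiable).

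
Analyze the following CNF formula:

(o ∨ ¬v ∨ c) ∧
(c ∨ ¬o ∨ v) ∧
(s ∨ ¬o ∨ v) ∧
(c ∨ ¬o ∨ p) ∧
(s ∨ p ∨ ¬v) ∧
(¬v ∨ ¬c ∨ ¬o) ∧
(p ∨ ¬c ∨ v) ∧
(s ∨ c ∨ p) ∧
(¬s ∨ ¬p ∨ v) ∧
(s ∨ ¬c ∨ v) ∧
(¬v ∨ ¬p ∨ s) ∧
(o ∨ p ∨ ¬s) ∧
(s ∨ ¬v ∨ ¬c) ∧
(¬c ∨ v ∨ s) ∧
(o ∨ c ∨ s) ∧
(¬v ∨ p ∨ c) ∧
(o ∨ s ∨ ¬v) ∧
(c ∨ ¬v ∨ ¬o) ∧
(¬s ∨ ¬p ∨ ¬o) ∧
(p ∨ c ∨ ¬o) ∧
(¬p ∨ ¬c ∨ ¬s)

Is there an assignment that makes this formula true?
No

No, the formula is not satisfiable.

No assignment of truth values to the variables can make all 21 clauses true simultaneously.

The formula is UNSAT (unsatisfiable).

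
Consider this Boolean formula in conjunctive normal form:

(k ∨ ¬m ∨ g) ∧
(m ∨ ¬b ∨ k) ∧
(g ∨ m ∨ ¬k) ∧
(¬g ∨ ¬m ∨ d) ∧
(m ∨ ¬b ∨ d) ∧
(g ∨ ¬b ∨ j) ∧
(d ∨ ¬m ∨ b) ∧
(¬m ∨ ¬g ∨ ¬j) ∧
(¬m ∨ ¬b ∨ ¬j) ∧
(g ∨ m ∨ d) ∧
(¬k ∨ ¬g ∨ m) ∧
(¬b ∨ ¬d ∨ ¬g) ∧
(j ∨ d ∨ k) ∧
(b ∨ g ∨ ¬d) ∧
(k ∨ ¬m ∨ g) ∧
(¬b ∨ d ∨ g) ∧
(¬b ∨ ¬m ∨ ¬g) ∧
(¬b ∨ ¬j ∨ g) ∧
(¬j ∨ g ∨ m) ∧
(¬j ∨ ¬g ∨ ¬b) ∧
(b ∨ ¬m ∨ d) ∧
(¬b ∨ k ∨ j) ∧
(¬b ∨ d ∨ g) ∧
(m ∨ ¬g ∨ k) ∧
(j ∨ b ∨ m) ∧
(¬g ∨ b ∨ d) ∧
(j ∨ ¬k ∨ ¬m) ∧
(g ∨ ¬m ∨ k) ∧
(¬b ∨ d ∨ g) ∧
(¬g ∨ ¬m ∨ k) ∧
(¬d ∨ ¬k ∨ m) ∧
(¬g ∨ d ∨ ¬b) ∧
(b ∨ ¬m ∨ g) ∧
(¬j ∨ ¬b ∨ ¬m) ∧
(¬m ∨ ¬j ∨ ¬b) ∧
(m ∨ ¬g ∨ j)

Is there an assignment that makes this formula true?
No

No, the formula is not satisfiable.

No assignment of truth values to the variables can make all 36 clauses true simultaneously.

The formula is UNSAT (unsatisfiable).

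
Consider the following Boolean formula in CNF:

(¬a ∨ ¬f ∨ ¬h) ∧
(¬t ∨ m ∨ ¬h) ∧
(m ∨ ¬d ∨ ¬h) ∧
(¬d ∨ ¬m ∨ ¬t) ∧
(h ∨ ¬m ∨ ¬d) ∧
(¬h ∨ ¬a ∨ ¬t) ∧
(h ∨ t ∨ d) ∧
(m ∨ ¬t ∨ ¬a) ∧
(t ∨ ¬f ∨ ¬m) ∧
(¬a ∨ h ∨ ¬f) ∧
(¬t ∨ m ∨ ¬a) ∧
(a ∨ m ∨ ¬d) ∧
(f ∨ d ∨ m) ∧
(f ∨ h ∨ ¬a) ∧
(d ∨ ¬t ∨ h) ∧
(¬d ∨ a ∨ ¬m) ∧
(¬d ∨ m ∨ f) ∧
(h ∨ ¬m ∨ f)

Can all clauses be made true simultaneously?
Yes

Yes, the formula is satisfiable.

One satisfying assignment is: h=True, m=False, d=False, f=True, a=False, t=False

Verification: With this assignment, all 18 clauses evaluate to true.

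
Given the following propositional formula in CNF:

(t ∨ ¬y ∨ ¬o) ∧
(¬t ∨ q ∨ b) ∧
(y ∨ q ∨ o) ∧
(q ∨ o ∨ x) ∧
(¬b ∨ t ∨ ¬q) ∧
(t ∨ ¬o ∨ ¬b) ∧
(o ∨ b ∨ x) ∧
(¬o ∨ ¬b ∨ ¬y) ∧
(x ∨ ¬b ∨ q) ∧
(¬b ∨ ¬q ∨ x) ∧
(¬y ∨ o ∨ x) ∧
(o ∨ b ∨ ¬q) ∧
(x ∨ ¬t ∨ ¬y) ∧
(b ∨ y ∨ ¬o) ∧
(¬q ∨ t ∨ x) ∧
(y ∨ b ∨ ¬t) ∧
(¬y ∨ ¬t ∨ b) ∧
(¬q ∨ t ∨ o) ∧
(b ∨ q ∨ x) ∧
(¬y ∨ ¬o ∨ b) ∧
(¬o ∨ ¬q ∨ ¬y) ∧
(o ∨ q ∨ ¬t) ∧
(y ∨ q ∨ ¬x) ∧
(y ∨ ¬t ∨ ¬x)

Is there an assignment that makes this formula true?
Yes

Yes, the formula is satisfiable.

One satisfying assignment is: b=False, q=False, x=True, y=True, t=False, o=False

Verification: With this assignment, all 24 clauses evaluate to true.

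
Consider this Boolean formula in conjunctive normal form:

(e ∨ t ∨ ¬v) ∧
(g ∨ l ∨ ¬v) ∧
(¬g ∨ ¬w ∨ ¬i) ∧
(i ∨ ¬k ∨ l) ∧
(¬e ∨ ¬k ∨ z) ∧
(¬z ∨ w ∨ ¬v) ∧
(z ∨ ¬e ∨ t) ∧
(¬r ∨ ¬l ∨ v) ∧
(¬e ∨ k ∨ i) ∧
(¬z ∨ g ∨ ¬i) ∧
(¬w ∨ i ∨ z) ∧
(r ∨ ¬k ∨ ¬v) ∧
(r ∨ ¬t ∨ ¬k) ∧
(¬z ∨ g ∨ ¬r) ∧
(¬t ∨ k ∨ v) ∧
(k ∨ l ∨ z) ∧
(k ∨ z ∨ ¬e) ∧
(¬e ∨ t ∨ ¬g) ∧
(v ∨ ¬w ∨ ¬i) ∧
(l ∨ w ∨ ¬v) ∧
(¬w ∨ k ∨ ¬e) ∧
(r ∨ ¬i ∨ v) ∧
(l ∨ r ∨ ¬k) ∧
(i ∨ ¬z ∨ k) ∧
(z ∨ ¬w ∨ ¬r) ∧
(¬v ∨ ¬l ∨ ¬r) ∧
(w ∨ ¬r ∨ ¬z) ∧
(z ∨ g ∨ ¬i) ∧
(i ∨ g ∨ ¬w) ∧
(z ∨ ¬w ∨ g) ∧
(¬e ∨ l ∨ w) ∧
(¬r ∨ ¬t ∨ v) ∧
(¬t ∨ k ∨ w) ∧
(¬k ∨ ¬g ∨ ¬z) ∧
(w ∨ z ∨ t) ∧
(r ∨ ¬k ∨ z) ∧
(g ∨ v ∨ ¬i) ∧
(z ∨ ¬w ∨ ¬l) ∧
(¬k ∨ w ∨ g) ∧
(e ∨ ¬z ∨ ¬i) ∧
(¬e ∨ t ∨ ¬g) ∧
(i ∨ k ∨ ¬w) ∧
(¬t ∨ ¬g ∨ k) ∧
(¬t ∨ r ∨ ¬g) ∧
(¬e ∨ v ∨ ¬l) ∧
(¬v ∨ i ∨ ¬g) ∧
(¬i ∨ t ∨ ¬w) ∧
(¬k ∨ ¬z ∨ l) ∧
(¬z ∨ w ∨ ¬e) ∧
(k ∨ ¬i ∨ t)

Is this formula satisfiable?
No

No, the formula is not satisfiable.

No assignment of truth values to the variables can make all 50 clauses true simultaneously.

The formula is UNSAT (unsatisfiable).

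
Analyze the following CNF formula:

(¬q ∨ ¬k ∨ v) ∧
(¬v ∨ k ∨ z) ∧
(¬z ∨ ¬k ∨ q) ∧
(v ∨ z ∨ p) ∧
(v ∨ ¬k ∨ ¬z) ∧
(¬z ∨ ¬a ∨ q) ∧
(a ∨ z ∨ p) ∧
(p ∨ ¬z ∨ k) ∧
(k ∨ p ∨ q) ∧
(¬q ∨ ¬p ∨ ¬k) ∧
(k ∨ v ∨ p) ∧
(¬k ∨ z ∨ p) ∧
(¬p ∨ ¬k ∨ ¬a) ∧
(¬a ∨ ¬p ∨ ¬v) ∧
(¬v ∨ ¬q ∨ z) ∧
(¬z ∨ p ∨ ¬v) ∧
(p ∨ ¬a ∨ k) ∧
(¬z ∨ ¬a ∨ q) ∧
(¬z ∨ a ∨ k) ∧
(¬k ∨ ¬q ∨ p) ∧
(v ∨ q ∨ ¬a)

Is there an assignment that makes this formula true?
Yes

Yes, the formula is satisfiable.

One satisfying assignment is: v=False, a=False, p=True, z=False, k=False, q=True

Verification: With this assignment, all 21 clauses evaluate to true.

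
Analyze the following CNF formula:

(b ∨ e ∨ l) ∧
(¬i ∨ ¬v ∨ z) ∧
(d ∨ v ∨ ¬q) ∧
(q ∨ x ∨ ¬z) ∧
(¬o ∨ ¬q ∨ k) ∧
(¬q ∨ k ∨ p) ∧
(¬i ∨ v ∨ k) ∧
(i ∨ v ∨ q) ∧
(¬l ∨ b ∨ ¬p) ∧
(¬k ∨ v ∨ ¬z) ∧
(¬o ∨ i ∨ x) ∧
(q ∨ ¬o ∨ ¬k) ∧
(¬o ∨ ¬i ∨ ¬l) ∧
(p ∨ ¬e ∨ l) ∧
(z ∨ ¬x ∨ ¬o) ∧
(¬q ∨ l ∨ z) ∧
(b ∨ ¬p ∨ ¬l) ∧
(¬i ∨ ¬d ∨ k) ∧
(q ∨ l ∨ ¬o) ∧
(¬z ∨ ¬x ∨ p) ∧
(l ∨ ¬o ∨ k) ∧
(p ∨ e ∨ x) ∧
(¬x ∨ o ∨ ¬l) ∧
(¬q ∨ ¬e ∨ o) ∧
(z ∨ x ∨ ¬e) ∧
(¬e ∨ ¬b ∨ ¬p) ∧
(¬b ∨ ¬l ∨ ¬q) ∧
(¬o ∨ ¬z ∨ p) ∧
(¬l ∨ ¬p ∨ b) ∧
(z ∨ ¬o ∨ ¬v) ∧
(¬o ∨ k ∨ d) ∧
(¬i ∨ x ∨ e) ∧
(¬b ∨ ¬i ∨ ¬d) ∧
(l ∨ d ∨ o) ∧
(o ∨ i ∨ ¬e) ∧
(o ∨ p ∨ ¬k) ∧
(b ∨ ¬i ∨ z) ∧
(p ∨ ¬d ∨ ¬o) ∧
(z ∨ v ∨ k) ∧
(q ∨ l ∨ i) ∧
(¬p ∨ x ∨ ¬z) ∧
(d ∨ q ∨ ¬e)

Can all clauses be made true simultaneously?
Yes

Yes, the formula is satisfiable.

One satisfying assignment is: z=False, k=False, v=True, o=False, d=False, p=True, l=True, x=False, q=False, b=True, e=False, i=False

Verification: With this assignment, all 42 clauses evaluate to true.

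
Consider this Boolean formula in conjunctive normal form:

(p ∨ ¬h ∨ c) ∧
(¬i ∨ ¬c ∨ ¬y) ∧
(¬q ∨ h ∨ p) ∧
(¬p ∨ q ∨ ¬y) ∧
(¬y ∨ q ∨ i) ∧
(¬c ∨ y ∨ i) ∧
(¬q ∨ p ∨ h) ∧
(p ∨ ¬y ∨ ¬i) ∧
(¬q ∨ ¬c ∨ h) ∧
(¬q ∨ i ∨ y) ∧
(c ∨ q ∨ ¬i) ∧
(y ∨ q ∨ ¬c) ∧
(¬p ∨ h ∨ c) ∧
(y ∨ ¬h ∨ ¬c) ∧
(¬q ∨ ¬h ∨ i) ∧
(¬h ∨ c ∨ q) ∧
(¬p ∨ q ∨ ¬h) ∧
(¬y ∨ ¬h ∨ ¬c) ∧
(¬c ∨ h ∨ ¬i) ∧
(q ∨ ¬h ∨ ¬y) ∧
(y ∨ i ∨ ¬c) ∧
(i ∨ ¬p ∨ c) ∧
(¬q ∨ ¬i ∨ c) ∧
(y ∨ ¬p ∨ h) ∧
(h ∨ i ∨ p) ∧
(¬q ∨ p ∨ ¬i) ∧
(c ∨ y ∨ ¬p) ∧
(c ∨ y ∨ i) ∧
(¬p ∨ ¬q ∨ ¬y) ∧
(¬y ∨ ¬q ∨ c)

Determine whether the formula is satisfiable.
No

No, the formula is not satisfiable.

No assignment of truth values to the variables can make all 30 clauses true simultaneously.

The formula is UNSAT (unsatisfiable).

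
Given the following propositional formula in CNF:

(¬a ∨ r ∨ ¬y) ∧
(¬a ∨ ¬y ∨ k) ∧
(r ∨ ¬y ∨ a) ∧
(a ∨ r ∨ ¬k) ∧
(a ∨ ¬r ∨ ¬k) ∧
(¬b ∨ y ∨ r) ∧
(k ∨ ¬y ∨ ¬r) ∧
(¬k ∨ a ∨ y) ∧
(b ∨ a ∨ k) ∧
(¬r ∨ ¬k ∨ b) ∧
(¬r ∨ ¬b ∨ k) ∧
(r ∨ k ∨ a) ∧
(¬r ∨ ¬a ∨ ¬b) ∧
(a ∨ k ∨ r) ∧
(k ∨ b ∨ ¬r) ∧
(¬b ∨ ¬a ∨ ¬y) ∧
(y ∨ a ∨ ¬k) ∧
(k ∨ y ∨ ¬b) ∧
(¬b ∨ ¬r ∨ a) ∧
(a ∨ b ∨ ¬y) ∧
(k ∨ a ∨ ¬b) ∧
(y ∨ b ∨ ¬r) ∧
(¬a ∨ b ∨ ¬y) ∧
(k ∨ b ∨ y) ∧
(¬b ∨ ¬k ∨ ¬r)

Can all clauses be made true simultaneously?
Yes

Yes, the formula is satisfiable.

One satisfying assignment is: b=False, y=False, r=False, a=True, k=True

Verification: With this assignment, all 25 clauses evaluate to true.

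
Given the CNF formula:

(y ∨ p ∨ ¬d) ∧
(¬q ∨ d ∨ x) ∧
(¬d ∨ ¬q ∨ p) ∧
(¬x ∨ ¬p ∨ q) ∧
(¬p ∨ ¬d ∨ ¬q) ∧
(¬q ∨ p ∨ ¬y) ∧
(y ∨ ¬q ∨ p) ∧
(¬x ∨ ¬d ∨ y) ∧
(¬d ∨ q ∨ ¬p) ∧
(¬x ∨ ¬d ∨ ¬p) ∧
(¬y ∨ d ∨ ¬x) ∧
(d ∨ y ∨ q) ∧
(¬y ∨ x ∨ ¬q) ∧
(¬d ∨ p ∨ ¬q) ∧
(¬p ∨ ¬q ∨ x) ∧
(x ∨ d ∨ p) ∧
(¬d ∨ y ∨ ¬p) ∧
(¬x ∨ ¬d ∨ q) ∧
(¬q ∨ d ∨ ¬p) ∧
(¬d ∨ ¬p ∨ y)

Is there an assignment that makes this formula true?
Yes

Yes, the formula is satisfiable.

One satisfying assignment is: d=False, q=False, x=False, y=True, p=True

Verification: With this assignment, all 20 clauses evaluate to true.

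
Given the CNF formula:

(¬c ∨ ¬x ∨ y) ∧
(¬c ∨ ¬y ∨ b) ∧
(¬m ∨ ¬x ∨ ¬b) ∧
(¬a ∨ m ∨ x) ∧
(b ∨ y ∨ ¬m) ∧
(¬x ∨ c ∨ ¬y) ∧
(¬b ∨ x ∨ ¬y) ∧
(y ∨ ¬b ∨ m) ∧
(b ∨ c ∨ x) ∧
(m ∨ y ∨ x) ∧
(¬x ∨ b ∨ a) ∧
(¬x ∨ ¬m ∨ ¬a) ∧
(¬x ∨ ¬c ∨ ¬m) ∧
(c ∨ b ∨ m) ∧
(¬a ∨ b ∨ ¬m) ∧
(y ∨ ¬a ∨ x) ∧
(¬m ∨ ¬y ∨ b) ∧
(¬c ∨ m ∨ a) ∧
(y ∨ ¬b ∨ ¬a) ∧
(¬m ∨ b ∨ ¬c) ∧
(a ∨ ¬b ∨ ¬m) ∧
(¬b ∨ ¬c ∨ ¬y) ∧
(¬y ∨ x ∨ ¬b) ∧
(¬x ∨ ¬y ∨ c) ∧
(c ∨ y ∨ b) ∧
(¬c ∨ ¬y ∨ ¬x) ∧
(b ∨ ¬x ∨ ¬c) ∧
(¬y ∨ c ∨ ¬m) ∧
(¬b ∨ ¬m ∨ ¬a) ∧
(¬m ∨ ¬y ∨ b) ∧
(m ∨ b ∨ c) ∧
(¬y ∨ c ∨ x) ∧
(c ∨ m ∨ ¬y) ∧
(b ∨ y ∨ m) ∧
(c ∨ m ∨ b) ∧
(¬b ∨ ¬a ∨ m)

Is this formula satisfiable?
No

No, the formula is not satisfiable.

No assignment of truth values to the variables can make all 36 clauses true simultaneously.

The formula is UNSAT (unsatisfiable).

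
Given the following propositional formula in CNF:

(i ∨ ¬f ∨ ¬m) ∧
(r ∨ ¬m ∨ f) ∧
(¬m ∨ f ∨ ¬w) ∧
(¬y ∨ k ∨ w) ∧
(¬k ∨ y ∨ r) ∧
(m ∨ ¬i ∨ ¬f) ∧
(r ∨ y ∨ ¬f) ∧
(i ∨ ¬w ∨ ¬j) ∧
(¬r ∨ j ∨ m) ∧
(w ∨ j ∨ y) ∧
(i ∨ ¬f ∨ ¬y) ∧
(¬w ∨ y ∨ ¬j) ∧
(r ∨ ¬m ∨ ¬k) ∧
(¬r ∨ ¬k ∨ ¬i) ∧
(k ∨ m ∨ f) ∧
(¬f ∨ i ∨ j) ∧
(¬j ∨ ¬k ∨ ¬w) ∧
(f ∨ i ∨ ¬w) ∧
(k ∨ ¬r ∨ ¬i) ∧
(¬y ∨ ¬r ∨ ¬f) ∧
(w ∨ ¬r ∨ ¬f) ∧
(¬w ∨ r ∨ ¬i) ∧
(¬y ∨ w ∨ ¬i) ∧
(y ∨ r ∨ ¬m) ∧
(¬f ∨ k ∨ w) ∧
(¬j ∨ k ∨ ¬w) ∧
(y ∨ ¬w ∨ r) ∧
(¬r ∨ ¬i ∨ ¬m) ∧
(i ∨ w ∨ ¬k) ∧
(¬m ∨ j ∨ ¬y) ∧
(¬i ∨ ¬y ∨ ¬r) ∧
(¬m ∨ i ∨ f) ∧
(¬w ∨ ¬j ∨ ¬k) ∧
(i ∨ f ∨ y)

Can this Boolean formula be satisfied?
No

No, the formula is not satisfiable.

No assignment of truth values to the variables can make all 34 clauses true simultaneously.

The formula is UNSAT (unsatisfiable).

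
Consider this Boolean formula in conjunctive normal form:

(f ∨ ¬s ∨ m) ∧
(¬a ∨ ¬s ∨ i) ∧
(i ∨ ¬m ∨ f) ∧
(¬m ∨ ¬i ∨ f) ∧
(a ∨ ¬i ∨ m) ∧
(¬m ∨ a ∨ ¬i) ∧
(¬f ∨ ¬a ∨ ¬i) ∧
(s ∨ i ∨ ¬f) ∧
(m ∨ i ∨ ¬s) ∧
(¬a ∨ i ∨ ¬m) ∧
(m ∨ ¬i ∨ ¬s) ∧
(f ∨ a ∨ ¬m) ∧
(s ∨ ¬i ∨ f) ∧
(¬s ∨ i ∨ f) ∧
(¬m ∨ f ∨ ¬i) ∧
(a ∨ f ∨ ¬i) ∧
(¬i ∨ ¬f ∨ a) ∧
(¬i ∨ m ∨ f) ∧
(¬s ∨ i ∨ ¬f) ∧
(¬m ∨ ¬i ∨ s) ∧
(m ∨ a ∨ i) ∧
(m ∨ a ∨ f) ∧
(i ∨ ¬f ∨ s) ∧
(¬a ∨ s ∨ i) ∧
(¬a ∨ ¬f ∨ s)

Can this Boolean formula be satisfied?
No

No, the formula is not satisfiable.

No assignment of truth values to the variables can make all 25 clauses true simultaneously.

The formula is UNSAT (unsatisfiable).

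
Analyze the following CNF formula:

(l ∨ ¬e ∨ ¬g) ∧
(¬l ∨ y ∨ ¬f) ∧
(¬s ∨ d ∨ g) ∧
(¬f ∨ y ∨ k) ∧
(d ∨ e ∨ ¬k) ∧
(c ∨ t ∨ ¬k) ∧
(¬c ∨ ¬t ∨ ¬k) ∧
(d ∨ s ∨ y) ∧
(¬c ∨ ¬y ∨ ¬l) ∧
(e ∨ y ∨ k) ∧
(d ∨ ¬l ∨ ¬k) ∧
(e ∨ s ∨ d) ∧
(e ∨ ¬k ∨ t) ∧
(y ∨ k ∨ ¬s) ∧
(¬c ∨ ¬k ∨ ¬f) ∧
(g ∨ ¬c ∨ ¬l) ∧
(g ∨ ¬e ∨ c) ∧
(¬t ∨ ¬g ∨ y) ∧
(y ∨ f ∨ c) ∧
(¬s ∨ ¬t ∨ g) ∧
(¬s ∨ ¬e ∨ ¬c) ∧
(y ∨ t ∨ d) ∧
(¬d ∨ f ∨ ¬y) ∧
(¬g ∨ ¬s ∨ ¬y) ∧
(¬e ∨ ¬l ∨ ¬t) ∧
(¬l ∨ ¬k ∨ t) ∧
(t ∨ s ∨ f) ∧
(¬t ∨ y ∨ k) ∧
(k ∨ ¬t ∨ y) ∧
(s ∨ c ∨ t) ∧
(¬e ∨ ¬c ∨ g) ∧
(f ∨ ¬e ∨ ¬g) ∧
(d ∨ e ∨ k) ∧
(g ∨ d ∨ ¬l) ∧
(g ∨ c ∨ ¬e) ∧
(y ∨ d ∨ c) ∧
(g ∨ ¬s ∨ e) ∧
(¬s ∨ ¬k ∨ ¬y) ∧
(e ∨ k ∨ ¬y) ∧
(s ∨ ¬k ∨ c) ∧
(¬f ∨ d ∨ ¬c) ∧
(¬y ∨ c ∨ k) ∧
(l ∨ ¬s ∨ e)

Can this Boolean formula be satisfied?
No

No, the formula is not satisfiable.

No assignment of truth values to the variables can make all 43 clauses true simultaneously.

The formula is UNSAT (unsatisfiable).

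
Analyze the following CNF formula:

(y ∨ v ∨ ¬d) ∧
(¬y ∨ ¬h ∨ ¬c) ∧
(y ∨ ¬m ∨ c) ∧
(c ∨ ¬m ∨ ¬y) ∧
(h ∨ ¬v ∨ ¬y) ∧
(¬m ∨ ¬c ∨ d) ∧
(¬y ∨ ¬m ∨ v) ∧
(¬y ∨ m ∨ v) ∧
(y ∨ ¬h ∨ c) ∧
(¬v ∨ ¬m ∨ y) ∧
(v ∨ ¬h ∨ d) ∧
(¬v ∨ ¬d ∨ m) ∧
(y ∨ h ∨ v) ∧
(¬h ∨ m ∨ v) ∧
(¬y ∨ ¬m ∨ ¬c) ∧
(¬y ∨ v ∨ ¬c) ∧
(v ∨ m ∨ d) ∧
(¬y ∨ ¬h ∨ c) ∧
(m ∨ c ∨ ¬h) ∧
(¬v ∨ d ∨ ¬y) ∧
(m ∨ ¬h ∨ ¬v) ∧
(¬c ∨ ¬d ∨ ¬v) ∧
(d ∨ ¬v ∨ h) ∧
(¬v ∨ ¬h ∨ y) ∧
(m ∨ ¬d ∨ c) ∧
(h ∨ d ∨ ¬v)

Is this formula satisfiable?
No

No, the formula is not satisfiable.

No assignment of truth values to the variables can make all 26 clauses true simultaneously.

The formula is UNSAT (unsatisfiable).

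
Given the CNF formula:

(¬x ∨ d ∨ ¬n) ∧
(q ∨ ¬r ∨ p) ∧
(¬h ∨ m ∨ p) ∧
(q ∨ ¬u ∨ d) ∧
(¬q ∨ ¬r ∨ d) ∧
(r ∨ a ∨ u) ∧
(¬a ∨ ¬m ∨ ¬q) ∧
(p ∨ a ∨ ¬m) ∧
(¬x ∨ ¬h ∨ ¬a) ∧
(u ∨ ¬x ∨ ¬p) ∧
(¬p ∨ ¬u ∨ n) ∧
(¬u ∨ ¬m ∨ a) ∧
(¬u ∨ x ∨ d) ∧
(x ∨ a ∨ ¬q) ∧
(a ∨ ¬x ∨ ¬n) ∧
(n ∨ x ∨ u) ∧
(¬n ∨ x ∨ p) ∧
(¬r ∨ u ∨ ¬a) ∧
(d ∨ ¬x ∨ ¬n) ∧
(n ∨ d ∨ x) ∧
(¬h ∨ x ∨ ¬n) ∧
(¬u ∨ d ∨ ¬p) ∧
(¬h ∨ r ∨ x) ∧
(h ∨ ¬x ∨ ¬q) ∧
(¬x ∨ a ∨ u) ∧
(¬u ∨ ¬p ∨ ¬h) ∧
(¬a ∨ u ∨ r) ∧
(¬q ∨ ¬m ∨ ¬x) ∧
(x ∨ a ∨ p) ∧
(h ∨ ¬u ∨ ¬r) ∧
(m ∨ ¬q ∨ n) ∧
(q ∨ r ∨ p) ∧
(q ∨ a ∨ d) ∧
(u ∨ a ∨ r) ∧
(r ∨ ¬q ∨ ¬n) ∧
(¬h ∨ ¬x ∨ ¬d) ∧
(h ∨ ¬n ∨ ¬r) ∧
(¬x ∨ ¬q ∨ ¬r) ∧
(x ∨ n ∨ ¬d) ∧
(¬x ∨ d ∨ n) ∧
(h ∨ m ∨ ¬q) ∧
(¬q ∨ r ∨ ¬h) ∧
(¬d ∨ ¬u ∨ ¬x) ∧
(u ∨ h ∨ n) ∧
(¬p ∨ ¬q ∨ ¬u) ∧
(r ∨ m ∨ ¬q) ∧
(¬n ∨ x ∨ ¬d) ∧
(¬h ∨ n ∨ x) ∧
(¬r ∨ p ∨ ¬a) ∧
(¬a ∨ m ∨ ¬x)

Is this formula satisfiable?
No

No, the formula is not satisfiable.

No assignment of truth values to the variables can make all 50 clauses true simultaneously.

The formula is UNSAT (unsatisfiable).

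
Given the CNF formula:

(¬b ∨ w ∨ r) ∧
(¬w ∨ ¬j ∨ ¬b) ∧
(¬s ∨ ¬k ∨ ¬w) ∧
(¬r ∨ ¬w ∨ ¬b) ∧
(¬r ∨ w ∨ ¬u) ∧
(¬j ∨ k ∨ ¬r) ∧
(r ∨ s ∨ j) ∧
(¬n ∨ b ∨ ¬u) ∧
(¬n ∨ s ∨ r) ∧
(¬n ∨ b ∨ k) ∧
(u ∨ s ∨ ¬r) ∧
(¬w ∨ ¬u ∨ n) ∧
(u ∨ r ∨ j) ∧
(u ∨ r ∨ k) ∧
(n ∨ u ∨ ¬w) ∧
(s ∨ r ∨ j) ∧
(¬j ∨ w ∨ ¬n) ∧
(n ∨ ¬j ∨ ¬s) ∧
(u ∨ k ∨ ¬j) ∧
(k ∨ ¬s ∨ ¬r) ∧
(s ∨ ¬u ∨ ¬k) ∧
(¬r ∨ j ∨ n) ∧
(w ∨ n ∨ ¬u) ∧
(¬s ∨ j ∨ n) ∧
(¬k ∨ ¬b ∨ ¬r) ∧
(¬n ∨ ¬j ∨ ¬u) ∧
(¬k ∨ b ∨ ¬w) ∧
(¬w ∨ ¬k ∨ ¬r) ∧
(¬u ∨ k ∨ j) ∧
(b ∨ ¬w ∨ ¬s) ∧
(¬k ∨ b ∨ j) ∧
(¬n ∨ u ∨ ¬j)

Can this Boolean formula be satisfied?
Yes

Yes, the formula is satisfiable.

One satisfying assignment is: j=True, u=False, k=True, b=False, w=False, s=False, n=False, r=False

Verification: With this assignment, all 32 clauses evaluate to true.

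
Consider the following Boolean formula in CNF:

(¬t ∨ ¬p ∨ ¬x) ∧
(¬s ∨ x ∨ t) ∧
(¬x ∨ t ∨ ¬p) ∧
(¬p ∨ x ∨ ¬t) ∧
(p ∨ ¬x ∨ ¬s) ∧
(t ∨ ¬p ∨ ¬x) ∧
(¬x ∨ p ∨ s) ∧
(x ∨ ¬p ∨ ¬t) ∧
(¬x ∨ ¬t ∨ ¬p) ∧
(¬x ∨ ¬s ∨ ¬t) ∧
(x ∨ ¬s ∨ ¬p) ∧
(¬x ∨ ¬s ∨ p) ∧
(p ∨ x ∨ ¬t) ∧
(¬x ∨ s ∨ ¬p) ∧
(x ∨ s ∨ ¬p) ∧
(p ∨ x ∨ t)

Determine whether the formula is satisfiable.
No

No, the formula is not satisfiable.

No assignment of truth values to the variables can make all 16 clauses true simultaneously.

The formula is UNSAT (unsatisfiable).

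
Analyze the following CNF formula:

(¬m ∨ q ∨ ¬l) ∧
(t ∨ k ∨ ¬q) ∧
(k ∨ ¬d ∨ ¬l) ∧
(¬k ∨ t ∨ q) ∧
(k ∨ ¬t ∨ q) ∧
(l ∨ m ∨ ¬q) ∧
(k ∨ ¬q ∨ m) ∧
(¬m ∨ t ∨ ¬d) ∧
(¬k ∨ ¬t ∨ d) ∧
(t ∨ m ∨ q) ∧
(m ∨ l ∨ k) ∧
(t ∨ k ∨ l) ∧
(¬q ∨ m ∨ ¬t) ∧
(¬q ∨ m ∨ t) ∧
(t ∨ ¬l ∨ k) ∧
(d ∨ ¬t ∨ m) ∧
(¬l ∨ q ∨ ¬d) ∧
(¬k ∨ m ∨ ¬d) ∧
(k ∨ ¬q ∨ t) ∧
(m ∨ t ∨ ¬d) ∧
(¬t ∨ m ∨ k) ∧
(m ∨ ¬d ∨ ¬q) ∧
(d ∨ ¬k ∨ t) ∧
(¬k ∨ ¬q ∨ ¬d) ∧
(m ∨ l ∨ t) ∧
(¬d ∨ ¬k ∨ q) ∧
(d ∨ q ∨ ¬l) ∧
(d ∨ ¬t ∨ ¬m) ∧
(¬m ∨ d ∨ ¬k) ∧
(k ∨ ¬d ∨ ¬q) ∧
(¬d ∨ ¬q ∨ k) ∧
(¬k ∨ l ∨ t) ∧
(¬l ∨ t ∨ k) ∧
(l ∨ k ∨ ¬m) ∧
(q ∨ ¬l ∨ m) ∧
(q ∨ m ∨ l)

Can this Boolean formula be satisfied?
No

No, the formula is not satisfiable.

No assignment of truth values to the variables can make all 36 clauses true simultaneously.

The formula is UNSAT (unsatisfiable).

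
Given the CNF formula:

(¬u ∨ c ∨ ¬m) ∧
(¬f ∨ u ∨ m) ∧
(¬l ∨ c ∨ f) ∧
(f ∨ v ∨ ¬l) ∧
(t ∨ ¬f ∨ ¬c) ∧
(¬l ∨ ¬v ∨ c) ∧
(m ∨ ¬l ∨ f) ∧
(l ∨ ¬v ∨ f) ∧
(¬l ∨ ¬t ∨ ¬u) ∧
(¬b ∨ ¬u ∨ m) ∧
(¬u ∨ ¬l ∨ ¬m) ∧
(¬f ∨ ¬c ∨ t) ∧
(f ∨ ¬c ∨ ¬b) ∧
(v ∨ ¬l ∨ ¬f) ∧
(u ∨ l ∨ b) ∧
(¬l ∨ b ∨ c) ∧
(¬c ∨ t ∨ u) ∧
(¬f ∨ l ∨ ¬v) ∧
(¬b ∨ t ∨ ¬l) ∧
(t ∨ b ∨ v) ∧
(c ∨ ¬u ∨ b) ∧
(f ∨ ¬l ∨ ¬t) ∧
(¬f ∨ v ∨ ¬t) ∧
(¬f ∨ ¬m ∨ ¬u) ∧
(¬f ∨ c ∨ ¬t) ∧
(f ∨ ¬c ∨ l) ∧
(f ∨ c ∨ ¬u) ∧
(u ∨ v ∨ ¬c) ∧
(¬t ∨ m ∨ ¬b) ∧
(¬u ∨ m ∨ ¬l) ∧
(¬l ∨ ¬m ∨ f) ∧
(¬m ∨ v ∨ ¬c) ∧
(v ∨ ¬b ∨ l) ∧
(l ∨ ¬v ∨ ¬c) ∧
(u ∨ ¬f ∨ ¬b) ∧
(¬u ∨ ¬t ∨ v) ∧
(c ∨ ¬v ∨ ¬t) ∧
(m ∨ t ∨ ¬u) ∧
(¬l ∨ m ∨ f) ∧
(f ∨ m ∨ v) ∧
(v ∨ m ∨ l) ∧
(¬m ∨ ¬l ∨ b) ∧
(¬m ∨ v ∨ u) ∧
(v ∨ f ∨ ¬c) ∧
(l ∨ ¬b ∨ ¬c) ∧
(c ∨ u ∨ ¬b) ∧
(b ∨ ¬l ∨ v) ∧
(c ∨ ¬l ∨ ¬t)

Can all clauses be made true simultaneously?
No

No, the formula is not satisfiable.

No assignment of truth values to the variables can make all 48 clauses true simultaneously.

The formula is UNSAT (unsatisfiable).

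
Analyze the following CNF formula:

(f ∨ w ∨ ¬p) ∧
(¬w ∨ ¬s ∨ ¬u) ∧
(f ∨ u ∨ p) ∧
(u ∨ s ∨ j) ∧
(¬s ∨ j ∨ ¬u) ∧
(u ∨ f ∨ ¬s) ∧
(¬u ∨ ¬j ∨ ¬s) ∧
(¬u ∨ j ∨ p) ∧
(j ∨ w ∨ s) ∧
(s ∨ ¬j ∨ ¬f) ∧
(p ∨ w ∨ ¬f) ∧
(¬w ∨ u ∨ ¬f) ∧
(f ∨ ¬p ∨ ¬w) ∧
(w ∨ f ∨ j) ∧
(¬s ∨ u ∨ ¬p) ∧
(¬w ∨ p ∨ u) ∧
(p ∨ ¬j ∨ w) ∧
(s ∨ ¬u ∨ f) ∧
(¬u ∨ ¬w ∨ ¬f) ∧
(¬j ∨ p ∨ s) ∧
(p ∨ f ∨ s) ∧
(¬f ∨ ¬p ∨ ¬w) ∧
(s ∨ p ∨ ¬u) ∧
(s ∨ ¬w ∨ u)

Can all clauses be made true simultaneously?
No

No, the formula is not satisfiable.

No assignment of truth values to the variables can make all 24 clauses true simultaneously.

The formula is UNSAT (unsatisfiable).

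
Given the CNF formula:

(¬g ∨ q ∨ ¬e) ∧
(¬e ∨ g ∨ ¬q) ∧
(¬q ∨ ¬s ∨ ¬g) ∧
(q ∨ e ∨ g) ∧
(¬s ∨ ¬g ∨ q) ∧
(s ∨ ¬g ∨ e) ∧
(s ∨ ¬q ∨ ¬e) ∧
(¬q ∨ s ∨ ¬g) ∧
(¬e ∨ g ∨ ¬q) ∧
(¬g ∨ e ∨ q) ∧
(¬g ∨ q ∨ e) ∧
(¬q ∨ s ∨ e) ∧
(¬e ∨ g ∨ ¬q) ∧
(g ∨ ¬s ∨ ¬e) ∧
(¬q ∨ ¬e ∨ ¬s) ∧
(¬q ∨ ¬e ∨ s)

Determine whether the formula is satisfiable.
Yes

Yes, the formula is satisfiable.

One satisfying assignment is: q=False, e=True, g=False, s=False

Verification: With this assignment, all 16 clauses evaluate to true.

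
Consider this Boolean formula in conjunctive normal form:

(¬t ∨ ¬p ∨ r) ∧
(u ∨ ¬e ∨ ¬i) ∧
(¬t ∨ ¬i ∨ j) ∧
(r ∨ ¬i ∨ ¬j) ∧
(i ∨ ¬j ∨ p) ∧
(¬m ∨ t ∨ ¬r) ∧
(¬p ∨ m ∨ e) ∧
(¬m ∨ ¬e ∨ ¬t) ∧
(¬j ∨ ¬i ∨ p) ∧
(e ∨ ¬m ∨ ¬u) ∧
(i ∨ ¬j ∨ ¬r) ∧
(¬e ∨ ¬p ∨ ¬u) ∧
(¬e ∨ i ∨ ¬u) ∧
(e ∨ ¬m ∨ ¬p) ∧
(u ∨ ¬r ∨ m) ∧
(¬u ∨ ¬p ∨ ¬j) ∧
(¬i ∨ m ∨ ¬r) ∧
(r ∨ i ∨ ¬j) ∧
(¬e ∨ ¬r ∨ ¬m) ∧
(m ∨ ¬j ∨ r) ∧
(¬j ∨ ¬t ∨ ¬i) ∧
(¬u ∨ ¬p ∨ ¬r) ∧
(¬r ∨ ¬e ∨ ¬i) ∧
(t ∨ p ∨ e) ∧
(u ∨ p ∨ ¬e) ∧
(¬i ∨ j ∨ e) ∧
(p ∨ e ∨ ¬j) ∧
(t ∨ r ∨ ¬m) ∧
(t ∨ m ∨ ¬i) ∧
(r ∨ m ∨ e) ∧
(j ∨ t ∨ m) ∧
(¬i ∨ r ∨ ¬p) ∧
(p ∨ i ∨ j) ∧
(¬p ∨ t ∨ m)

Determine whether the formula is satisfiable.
No

No, the formula is not satisfiable.

No assignment of truth values to the variables can make all 34 clauses true simultaneously.

The formula is UNSAT (unsatisfiable).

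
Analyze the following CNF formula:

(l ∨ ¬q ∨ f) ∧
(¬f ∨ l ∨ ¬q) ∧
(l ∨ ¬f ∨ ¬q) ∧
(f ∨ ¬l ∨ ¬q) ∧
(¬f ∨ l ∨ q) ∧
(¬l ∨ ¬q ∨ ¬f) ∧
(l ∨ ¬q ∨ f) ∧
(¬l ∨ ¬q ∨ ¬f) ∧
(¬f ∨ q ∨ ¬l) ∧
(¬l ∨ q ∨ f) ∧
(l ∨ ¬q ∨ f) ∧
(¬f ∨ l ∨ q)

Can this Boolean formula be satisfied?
Yes

Yes, the formula is satisfiable.

One satisfying assignment is: q=False, l=False, f=False

Verification: With this assignment, all 12 clauses evaluate to true.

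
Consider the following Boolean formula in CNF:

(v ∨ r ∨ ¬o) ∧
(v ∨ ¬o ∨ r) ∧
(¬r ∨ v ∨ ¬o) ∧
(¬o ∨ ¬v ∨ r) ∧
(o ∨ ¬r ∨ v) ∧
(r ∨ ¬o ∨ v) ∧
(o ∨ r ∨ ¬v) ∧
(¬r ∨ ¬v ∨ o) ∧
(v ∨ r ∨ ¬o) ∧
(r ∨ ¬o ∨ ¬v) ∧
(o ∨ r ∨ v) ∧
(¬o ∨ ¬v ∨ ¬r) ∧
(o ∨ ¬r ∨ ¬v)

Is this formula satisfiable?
No

No, the formula is not satisfiable.

No assignment of truth values to the variables can make all 13 clauses true simultaneously.

The formula is UNSAT (unsatisfiable).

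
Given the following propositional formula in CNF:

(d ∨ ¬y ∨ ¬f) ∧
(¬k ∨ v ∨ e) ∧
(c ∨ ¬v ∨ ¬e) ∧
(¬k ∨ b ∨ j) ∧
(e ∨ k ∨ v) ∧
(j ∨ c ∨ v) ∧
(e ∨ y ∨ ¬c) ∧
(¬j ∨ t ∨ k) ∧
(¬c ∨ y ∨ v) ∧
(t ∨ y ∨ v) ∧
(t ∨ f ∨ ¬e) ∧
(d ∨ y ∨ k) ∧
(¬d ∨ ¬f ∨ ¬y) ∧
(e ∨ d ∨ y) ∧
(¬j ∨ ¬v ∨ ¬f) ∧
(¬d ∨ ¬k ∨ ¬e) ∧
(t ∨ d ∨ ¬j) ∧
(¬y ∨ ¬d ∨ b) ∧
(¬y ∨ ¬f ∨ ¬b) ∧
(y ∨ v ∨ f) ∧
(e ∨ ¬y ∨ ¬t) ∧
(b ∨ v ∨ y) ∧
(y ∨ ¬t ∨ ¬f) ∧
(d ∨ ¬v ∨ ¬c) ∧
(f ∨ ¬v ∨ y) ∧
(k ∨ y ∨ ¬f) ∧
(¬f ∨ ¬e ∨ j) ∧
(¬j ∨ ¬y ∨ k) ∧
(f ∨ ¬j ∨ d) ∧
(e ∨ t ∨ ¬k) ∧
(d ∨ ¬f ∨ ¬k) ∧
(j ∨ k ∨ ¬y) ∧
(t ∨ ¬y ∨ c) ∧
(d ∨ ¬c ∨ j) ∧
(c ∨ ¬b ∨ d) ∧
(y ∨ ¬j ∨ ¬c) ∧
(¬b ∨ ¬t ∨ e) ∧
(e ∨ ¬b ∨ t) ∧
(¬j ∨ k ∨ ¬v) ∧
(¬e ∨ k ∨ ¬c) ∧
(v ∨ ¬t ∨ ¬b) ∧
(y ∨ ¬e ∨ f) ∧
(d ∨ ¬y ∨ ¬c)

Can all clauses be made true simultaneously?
No

No, the formula is not satisfiable.

No assignment of truth values to the variables can make all 43 clauses true simultaneously.

The formula is UNSAT (unsatisfiable).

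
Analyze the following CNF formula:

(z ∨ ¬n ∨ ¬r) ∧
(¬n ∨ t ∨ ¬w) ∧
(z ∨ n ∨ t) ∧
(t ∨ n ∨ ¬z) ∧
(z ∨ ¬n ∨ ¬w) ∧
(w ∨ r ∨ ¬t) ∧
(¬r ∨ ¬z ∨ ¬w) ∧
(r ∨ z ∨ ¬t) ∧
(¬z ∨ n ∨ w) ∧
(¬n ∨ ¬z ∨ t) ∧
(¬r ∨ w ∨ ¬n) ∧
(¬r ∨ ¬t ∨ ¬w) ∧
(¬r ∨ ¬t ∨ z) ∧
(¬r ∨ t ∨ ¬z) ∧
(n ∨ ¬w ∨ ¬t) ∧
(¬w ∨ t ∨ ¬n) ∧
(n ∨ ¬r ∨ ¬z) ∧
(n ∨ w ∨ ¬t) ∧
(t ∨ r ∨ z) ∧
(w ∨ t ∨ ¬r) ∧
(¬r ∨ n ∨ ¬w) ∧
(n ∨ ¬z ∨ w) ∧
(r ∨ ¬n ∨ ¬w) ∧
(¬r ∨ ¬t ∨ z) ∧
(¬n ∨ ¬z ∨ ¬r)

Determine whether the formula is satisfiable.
No

No, the formula is not satisfiable.

No assignment of truth values to the variables can make all 25 clauses true simultaneously.

The formula is UNSAT (unsatisfiable).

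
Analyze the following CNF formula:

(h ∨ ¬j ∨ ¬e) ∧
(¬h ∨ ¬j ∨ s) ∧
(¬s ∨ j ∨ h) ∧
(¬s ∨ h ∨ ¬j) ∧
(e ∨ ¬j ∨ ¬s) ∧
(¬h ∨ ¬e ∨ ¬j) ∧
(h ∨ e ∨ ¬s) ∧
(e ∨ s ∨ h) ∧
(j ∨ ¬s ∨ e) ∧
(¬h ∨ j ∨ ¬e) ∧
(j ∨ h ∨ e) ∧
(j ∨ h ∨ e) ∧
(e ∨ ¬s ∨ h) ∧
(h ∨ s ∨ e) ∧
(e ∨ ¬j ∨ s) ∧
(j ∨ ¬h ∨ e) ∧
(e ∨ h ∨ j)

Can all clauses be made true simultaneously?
Yes

Yes, the formula is satisfiable.

One satisfying assignment is: h=False, s=False, e=True, j=False

Verification: With this assignment, all 17 clauses evaluate to true.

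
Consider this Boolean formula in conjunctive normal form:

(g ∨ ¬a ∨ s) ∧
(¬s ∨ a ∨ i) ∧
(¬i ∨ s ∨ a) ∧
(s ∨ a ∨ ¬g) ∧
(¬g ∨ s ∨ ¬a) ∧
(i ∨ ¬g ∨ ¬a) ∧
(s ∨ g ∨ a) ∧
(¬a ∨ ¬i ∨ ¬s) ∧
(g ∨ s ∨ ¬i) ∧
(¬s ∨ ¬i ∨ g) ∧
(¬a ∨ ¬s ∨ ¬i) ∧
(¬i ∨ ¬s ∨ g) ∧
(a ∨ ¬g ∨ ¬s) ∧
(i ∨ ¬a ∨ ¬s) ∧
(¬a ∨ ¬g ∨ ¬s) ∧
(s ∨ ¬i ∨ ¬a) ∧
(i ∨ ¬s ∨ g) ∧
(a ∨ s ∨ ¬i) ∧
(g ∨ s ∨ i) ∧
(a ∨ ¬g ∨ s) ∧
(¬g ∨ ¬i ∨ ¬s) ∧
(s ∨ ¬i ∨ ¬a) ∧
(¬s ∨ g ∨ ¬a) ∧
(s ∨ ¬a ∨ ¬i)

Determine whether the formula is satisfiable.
No

No, the formula is not satisfiable.

No assignment of truth values to the variables can make all 24 clauses true simultaneously.

The formula is UNSAT (unsatisfiable).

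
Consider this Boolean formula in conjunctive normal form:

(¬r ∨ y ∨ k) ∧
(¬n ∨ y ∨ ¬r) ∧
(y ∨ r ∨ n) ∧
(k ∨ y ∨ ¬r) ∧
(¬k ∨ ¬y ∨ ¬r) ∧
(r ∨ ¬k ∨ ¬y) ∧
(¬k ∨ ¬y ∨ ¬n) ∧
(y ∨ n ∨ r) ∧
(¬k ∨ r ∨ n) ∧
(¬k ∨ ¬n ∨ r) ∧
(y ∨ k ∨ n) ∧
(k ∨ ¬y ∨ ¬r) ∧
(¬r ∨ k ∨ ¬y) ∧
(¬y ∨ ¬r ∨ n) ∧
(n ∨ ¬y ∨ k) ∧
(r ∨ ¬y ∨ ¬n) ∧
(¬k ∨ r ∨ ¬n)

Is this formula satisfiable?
Yes

Yes, the formula is satisfiable.

One satisfying assignment is: r=True, k=True, n=False, y=False

Verification: With this assignment, all 17 clauses evaluate to true.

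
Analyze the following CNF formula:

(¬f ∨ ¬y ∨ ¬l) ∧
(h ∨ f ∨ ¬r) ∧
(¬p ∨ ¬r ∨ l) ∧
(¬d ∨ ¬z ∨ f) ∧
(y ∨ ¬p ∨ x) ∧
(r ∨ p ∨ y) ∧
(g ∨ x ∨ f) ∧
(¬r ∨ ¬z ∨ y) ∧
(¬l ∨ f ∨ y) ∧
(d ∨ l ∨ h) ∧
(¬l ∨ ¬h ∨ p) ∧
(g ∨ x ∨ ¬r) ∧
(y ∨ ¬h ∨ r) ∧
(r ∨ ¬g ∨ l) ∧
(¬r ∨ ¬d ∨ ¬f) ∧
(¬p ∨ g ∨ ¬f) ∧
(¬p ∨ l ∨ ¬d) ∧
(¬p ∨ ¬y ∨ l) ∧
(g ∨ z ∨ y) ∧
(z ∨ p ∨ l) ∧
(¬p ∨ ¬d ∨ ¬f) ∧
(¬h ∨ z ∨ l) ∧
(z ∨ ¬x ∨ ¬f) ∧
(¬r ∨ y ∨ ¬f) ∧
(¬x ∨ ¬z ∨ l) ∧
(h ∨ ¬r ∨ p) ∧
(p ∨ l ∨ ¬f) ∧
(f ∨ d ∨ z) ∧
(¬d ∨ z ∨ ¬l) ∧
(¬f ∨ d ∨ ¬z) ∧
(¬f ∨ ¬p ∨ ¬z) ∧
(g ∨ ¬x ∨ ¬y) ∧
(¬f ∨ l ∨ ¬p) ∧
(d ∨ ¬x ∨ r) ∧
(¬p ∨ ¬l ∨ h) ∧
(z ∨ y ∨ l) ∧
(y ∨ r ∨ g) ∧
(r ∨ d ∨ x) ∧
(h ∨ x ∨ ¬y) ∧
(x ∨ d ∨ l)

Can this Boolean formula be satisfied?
Yes

Yes, the formula is satisfiable.

One satisfying assignment is: g=True, f=False, h=True, r=True, p=True, d=False, x=True, z=True, y=True, l=True

Verification: With this assignment, all 40 clauses evaluate to true.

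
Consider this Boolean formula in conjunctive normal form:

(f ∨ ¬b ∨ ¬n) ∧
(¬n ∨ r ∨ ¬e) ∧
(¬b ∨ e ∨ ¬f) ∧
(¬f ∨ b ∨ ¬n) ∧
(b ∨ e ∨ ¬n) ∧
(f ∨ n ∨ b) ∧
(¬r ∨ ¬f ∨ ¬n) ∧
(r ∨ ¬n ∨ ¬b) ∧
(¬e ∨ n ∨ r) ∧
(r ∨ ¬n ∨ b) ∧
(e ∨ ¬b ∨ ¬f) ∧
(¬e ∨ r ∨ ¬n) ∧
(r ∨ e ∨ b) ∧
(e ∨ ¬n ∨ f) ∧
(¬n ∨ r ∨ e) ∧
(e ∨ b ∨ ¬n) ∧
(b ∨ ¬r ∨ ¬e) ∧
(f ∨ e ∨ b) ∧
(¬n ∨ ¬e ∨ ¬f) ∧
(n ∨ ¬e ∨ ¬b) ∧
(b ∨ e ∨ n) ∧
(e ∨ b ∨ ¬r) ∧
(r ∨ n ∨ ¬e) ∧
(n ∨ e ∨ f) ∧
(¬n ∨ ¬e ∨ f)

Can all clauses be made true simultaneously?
No

No, the formula is not satisfiable.

No assignment of truth values to the variables can make all 25 clauses true simultaneously.

The formula is UNSAT (unsatisfiable).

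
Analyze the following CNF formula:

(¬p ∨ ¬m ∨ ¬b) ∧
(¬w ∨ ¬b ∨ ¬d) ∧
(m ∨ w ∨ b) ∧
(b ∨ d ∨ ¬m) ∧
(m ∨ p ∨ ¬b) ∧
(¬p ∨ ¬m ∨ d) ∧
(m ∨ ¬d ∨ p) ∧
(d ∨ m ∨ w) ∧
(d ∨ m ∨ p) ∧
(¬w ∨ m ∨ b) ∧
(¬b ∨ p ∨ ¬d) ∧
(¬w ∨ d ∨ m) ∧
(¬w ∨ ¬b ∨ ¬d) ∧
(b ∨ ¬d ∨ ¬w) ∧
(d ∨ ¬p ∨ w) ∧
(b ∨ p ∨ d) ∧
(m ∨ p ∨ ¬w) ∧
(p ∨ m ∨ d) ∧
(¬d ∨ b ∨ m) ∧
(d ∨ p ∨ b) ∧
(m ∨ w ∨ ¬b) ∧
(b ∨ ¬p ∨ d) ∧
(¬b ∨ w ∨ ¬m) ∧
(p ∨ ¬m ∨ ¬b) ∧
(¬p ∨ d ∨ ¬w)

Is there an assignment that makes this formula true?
Yes

Yes, the formula is satisfiable.

One satisfying assignment is: p=False, m=True, w=False, b=False, d=True

Verification: With this assignment, all 25 clauses evaluate to true.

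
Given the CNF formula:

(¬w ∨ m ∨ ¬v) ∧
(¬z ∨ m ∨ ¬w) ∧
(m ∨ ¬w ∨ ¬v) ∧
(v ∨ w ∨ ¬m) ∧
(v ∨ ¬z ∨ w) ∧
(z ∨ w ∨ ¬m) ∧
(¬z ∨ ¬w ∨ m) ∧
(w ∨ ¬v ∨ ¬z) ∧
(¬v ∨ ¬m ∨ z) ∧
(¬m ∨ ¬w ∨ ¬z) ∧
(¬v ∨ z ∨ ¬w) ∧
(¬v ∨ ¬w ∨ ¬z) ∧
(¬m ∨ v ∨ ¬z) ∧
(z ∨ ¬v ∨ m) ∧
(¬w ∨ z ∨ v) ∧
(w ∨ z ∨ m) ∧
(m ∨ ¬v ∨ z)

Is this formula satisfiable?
No

No, the formula is not satisfiable.

No assignment of truth values to the variables can make all 17 clauses true simultaneously.

The formula is UNSAT (unsatisfiable).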